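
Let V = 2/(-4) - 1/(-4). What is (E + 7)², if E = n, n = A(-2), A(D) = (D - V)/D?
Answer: 3969/64 ≈ 62.016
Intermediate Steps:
V = -¼ (V = 2*(-¼) - 1*(-¼) = -½ + ¼ = -¼ ≈ -0.25000)
A(D) = (¼ + D)/D (A(D) = (D - 1*(-¼))/D = (D + ¼)/D = (¼ + D)/D)
n = 7/8 (n = (¼ - 2)/(-2) = -½*(-7/4) = 7/8 ≈ 0.87500)
E = 7/8 ≈ 0.87500
(E + 7)² = (7/8 + 7)² = (63/8)² = 3969/64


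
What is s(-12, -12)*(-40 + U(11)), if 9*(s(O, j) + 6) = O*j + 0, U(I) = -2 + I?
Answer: -310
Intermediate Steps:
s(O, j) = -6 + O*j/9 (s(O, j) = -6 + (O*j + 0)/9 = -6 + (O*j)/9 = -6 + O*j/9)
s(-12, -12)*(-40 + U(11)) = (-6 + (1/9)*(-12)*(-12))*(-40 + (-2 + 11)) = (-6 + 16)*(-40 + 9) = 10*(-31) = -310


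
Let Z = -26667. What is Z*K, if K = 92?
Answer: -2453364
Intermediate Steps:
Z*K = -26667*92 = -2453364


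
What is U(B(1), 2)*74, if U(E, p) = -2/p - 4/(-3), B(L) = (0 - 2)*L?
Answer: 74/3 ≈ 24.667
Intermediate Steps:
B(L) = -2*L
U(E, p) = 4/3 - 2/p (U(E, p) = -2/p - 4*(-1/3) = -2/p + 4/3 = 4/3 - 2/p)
U(B(1), 2)*74 = (4/3 - 2/2)*74 = (4/3 - 2*1/2)*74 = (4/3 - 1)*74 = (1/3)*74 = 74/3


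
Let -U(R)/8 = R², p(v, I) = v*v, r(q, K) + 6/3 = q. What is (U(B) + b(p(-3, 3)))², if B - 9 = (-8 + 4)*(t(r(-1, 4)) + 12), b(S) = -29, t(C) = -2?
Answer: 59552089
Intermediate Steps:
r(q, K) = -2 + q
p(v, I) = v²
B = -31 (B = 9 + (-8 + 4)*(-2 + 12) = 9 - 4*10 = 9 - 40 = -31)
U(R) = -8*R²
(U(B) + b(p(-3, 3)))² = (-8*(-31)² - 29)² = (-8*961 - 29)² = (-7688 - 29)² = (-7717)² = 59552089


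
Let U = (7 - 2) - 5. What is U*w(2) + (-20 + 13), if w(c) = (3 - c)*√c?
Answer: -7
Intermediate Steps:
w(c) = √c*(3 - c)
U = 0 (U = 5 - 5 = 0)
U*w(2) + (-20 + 13) = 0*(√2*(3 - 1*2)) + (-20 + 13) = 0*(√2*(3 - 2)) - 7 = 0*(√2*1) - 7 = 0*√2 - 7 = 0 - 7 = -7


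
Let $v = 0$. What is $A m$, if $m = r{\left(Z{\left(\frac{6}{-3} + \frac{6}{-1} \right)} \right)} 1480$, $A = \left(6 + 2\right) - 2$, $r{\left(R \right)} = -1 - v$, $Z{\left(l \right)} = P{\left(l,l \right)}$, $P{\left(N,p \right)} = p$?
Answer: $-8880$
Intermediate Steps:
$Z{\left(l \right)} = l$
$r{\left(R \right)} = -1$ ($r{\left(R \right)} = -1 - 0 = -1 + 0 = -1$)
$A = 6$ ($A = 8 - 2 = 6$)
$m = -1480$ ($m = \left(-1\right) 1480 = -1480$)
$A m = 6 \left(-1480\right) = -8880$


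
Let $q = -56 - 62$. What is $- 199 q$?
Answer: $23482$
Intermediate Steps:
$q = -118$ ($q = -56 - 62 = -118$)
$- 199 q = \left(-199\right) \left(-118\right) = 23482$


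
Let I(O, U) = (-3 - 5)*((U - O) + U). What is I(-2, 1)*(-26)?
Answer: 832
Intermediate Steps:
I(O, U) = -16*U + 8*O (I(O, U) = -8*(-O + 2*U) = -16*U + 8*O)
I(-2, 1)*(-26) = (-16*1 + 8*(-2))*(-26) = (-16 - 16)*(-26) = -32*(-26) = 832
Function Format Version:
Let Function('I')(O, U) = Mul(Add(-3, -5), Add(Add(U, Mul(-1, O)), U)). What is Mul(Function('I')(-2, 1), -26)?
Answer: 832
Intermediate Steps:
Function('I')(O, U) = Add(Mul(-16, U), Mul(8, O)) (Function('I')(O, U) = Mul(-8, Add(Mul(-1, O), Mul(2, U))) = Add(Mul(-16, U), Mul(8, O)))
Mul(Function('I')(-2, 1), -26) = Mul(Add(Mul(-16, 1), Mul(8, -2)), -26) = Mul(Add(-16, -16), -26) = Mul(-32, -26) = 832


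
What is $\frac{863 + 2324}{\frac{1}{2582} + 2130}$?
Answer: $\frac{8228834}{5499661} \approx 1.4962$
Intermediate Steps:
$\frac{863 + 2324}{\frac{1}{2582} + 2130} = \frac{3187}{\frac{1}{2582} + 2130} = \frac{3187}{\frac{5499661}{2582}} = 3187 \cdot \frac{2582}{5499661} = \frac{8228834}{5499661}$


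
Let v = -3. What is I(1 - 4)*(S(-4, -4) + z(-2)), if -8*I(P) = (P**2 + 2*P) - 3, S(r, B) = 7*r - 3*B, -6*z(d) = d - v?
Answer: 0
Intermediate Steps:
z(d) = -1/2 - d/6 (z(d) = -(d - 1*(-3))/6 = -(d + 3)/6 = -(3 + d)/6 = -1/2 - d/6)
S(r, B) = -3*B + 7*r
I(P) = 3/8 - P/4 - P**2/8 (I(P) = -((P**2 + 2*P) - 3)/8 = -(-3 + P**2 + 2*P)/8 = 3/8 - P/4 - P**2/8)
I(1 - 4)*(S(-4, -4) + z(-2)) = (3/8 - (1 - 4)/4 - (1 - 4)**2/8)*((-3*(-4) + 7*(-4)) + (-1/2 - 1/6*(-2))) = (3/8 - 1/4*(-3) - 1/8*(-3)**2)*((12 - 28) + (-1/2 + 1/3)) = (3/8 + 3/4 - 1/8*9)*(-16 - 1/6) = (3/8 + 3/4 - 9/8)*(-97/6) = 0*(-97/6) = 0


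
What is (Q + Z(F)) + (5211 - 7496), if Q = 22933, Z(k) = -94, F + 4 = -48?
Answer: 20554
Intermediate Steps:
F = -52 (F = -4 - 48 = -52)
(Q + Z(F)) + (5211 - 7496) = (22933 - 94) + (5211 - 7496) = 22839 - 2285 = 20554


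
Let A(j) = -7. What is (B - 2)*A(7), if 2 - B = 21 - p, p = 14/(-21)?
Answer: 455/3 ≈ 151.67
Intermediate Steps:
p = -2/3 (p = 14*(-1/21) = -2/3 ≈ -0.66667)
B = -59/3 (B = 2 - (21 - 1*(-2/3)) = 2 - (21 + 2/3) = 2 - 1*65/3 = 2 - 65/3 = -59/3 ≈ -19.667)
(B - 2)*A(7) = (-59/3 - 2)*(-7) = -65/3*(-7) = 455/3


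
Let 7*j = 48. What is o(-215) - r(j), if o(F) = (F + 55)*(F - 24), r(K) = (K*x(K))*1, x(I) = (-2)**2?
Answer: 267488/7 ≈ 38213.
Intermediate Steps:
j = 48/7 (j = (1/7)*48 = 48/7 ≈ 6.8571)
x(I) = 4
r(K) = 4*K (r(K) = (K*4)*1 = (4*K)*1 = 4*K)
o(F) = (-24 + F)*(55 + F) (o(F) = (55 + F)*(-24 + F) = (-24 + F)*(55 + F))
o(-215) - r(j) = (-1320 + (-215)**2 + 31*(-215)) - 4*48/7 = (-1320 + 46225 - 6665) - 1*192/7 = 38240 - 192/7 = 267488/7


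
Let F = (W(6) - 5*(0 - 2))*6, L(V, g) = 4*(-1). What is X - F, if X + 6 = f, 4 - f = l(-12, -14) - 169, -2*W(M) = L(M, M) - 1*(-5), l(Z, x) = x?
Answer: 124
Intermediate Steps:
L(V, g) = -4
W(M) = -1/2 (W(M) = -(-4 - 1*(-5))/2 = -(-4 + 5)/2 = -1/2*1 = -1/2)
f = 187 (f = 4 - (-14 - 169) = 4 - 1*(-183) = 4 + 183 = 187)
X = 181 (X = -6 + 187 = 181)
F = 57 (F = (-1/2 - 5*(0 - 2))*6 = (-1/2 - 5*(-2))*6 = (-1/2 + 10)*6 = (19/2)*6 = 57)
X - F = 181 - 1*57 = 181 - 57 = 124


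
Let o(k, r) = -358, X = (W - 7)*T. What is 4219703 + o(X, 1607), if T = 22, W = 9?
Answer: 4219345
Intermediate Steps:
X = 44 (X = (9 - 7)*22 = 2*22 = 44)
4219703 + o(X, 1607) = 4219703 - 358 = 4219345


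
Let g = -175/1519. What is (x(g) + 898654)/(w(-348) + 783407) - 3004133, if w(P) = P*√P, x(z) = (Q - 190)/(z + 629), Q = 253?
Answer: -251625432434883727870803/83759783108797588 + 21338929827282*I*√87/20939945777199397 ≈ -3.0041e+6 + 0.0095051*I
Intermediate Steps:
g = -25/217 (g = -175*1/1519 = -25/217 ≈ -0.11521)
x(z) = 63/(629 + z) (x(z) = (253 - 190)/(z + 629) = 63/(629 + z))
w(P) = P^(3/2)
(x(g) + 898654)/(w(-348) + 783407) - 3004133 = (63/(629 - 25/217) + 898654)/((-348)^(3/2) + 783407) - 3004133 = (63/(136468/217) + 898654)/(-696*I*√87 + 783407) - 3004133 = (63*(217/136468) + 898654)/(783407 - 696*I*√87) - 3004133 = (13671/136468 + 898654)/(783407 - 696*I*√87) - 3004133 = 122637527743/(136468*(783407 - 696*I*√87)) - 3004133 = -3004133 + 122637527743/(136468*(783407 - 696*I*√87))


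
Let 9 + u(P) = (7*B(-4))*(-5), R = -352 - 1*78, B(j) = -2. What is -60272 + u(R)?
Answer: -60211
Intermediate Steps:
R = -430 (R = -352 - 78 = -430)
u(P) = 61 (u(P) = -9 + (7*(-2))*(-5) = -9 - 14*(-5) = -9 + 70 = 61)
-60272 + u(R) = -60272 + 61 = -60211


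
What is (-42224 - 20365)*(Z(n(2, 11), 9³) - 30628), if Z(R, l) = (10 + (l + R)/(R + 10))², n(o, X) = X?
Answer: 262966598624/147 ≈ 1.7889e+9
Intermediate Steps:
Z(R, l) = (10 + (R + l)/(10 + R))²
(-42224 - 20365)*(Z(n(2, 11), 9³) - 30628) = (-42224 - 20365)*((100 + 9³ + 11*11)²/(10 + 11)² - 30628) = -62589*((100 + 729 + 121)²/21² - 30628) = -62589*((1/441)*950² - 30628) = -62589*((1/441)*902500 - 30628) = -62589*(902500/441 - 30628) = -62589*(-12604448/441) = 262966598624/147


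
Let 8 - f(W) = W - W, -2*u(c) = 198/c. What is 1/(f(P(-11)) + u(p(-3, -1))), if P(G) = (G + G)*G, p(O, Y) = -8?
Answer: 8/163 ≈ 0.049080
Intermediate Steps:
u(c) = -99/c
P(G) = 2*G² (P(G) = (2*G)*G = 2*G²)
f(W) = 8 (f(W) = 8 - (W - W) = 8 - 1*0 = 8 + 0 = 8)
1/(f(P(-11)) + u(p(-3, -1))) = 1/(8 - 99/(-8)) = 1/(8 - 99*(-⅛)) = 1/(8 + 99/8) = 1/(163/8) = 8/163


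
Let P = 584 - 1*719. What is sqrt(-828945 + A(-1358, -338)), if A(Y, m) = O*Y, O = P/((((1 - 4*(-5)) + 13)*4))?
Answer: 3*I*sqrt(106300235)/34 ≈ 909.72*I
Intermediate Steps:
P = -135 (P = 584 - 719 = -135)
O = -135/136 (O = -135*1/(4*((1 - 4*(-5)) + 13)) = -135*1/(4*((1 + 20) + 13)) = -135*1/(4*(21 + 13)) = -135/(34*4) = -135/136 ≈ -0.99265)
A(Y, m) = -135*Y/136
sqrt(-828945 + A(-1358, -338)) = sqrt(-828945 - 135/136*(-1358)) = sqrt(-828945 + 91665/68) = sqrt(-56276595/68) = 3*I*sqrt(106300235)/34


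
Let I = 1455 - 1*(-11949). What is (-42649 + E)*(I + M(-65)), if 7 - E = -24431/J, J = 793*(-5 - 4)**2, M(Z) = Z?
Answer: -36535509728545/64233 ≈ -5.6880e+8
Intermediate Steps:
I = 13404 (I = 1455 + 11949 = 13404)
J = 64233 (J = 793*(-9)**2 = 793*81 = 64233)
E = 474062/64233 (E = 7 - (-24431)/64233 = 7 - 1*(-24431/64233) = 7 + 24431/64233 = 474062/64233 ≈ 7.3803)
(-42649 + E)*(I + M(-65)) = (-42649 + 474062/64233)*(13404 - 65) = -2738999155/64233*13339 = -36535509728545/64233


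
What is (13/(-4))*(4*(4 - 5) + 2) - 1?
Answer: 11/2 ≈ 5.5000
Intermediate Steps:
(13/(-4))*(4*(4 - 5) + 2) - 1 = (13*(-1/4))*(4*(-1) + 2) - 1 = -13*(-4 + 2)/4 - 1 = -13/4*(-2) - 1 = 13/2 - 1 = 11/2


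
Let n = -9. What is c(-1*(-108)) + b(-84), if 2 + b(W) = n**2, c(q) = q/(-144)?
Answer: 313/4 ≈ 78.250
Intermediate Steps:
c(q) = -q/144 (c(q) = q*(-1/144) = -q/144)
b(W) = 79 (b(W) = -2 + (-9)**2 = -2 + 81 = 79)
c(-1*(-108)) + b(-84) = -(-1)*(-108)/144 + 79 = -1/144*108 + 79 = -3/4 + 79 = 313/4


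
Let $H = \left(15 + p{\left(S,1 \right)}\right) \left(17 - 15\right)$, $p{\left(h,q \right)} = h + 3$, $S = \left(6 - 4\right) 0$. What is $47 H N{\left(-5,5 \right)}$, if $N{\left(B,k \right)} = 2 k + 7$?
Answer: $28764$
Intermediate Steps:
$S = 0$ ($S = 2 \cdot 0 = 0$)
$p{\left(h,q \right)} = 3 + h$
$H = 36$ ($H = \left(15 + \left(3 + 0\right)\right) \left(17 - 15\right) = \left(15 + 3\right) 2 = 18 \cdot 2 = 36$)
$N{\left(B,k \right)} = 7 + 2 k$
$47 H N{\left(-5,5 \right)} = 47 \cdot 36 \left(7 + 2 \cdot 5\right) = 1692 \left(7 + 10\right) = 1692 \cdot 17 = 28764$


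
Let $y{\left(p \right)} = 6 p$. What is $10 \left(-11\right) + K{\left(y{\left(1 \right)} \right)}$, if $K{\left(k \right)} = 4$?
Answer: $-106$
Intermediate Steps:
$10 \left(-11\right) + K{\left(y{\left(1 \right)} \right)} = 10 \left(-11\right) + 4 = -110 + 4 = -106$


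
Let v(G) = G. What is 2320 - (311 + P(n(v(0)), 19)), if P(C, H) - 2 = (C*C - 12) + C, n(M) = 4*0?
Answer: 2019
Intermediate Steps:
n(M) = 0
P(C, H) = -10 + C + C² (P(C, H) = 2 + ((C*C - 12) + C) = 2 + ((C² - 12) + C) = 2 + ((-12 + C²) + C) = 2 + (-12 + C + C²) = -10 + C + C²)
2320 - (311 + P(n(v(0)), 19)) = 2320 - (311 + (-10 + 0 + 0²)) = 2320 - (311 + (-10 + 0 + 0)) = 2320 - (311 - 10) = 2320 - 1*301 = 2320 - 301 = 2019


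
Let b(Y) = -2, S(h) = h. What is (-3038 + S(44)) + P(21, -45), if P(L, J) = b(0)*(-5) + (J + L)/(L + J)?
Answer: -2983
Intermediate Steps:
P(L, J) = 11 (P(L, J) = -2*(-5) + (J + L)/(L + J) = 10 + (J + L)/(J + L) = 10 + 1 = 11)
(-3038 + S(44)) + P(21, -45) = (-3038 + 44) + 11 = -2994 + 11 = -2983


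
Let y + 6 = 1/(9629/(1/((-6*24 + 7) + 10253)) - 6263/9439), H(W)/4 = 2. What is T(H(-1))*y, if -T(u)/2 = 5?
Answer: 55165459521590/919424326933 ≈ 60.000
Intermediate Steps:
H(W) = 8 (H(W) = 4*2 = 8)
T(u) = -10 (T(u) = -2*5 = -10)
y = -5516545952159/919424326933 (y = -6 + 1/(9629/(1/((-6*24 + 7) + 10253)) - 6263/9439) = -6 + 1/(9629/(1/((-144 + 7) + 10253)) - 6263*1/9439) = -6 + 1/(9629/(1/(-137 + 10253)) - 6263/9439) = -6 + 1/(9629/(1/10116) - 6263/9439) = -6 + 1/(9629*10116 - 6263/9439) = -6 + 1/(97406964 - 6263/9439) = -6 + 1/(919424326933/9439) = -6 + 9439/919424326933 = -5516545952159/919424326933 ≈ -6.0000)
T(H(-1))*y = -10*(-5516545952159/919424326933) = 55165459521590/919424326933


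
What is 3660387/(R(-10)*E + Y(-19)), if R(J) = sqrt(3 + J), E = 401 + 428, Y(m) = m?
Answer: -69547353/4811048 - 3034460823*I*sqrt(7)/4811048 ≈ -14.456 - 1668.7*I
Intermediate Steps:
E = 829
3660387/(R(-10)*E + Y(-19)) = 3660387/(sqrt(3 - 10)*829 - 19) = 3660387/(sqrt(-7)*829 - 19) = 3660387/((I*sqrt(7))*829 - 19) = 3660387/(829*I*sqrt(7) - 19) = 3660387/(-19 + 829*I*sqrt(7))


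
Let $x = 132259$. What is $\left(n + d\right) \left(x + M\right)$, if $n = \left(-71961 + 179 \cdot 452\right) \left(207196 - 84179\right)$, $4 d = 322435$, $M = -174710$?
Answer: $- \frac{186905590430781}{4} \approx -4.6726 \cdot 10^{13}$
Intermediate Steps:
$d = \frac{322435}{4}$ ($d = \frac{1}{4} \cdot 322435 = \frac{322435}{4} \approx 80609.0$)
$n = 1100633099$ ($n = \left(-71961 + 80908\right) 123017 = 8947 \cdot 123017 = 1100633099$)
$\left(n + d\right) \left(x + M\right) = \left(1100633099 + \frac{322435}{4}\right) \left(132259 - 174710\right) = \frac{4402854831}{4} \left(-42451\right) = - \frac{186905590430781}{4}$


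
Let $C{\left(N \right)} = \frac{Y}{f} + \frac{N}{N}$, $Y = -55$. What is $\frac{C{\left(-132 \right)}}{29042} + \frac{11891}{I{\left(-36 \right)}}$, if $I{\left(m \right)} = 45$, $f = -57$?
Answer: $\frac{3280715849}{12415455} \approx 264.24$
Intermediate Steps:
$C{\left(N \right)} = \frac{112}{57}$ ($C{\left(N \right)} = - \frac{55}{-57} + \frac{N}{N} = \left(-55\right) \left(- \frac{1}{57}\right) + 1 = \frac{55}{57} + 1 = \frac{112}{57}$)
$\frac{C{\left(-132 \right)}}{29042} + \frac{11891}{I{\left(-36 \right)}} = \frac{112}{57 \cdot 29042} + \frac{11891}{45} = \frac{112}{57} \cdot \frac{1}{29042} + 11891 \cdot \frac{1}{45} = \frac{56}{827697} + \frac{11891}{45} = \frac{3280715849}{12415455}$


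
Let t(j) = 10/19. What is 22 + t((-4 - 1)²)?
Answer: 428/19 ≈ 22.526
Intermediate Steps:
t(j) = 10/19 (t(j) = 10*(1/19) = 10/19)
22 + t((-4 - 1)²) = 22 + 10/19 = 428/19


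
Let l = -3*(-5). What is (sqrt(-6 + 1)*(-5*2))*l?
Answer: -150*I*sqrt(5) ≈ -335.41*I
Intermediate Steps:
l = 15
(sqrt(-6 + 1)*(-5*2))*l = (sqrt(-6 + 1)*(-5*2))*15 = (sqrt(-5)*(-10))*15 = ((I*sqrt(5))*(-10))*15 = -10*I*sqrt(5)*15 = -150*I*sqrt(5)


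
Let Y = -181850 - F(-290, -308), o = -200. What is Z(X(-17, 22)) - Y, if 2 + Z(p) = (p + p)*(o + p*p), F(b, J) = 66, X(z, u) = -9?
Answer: 184056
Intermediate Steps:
Z(p) = -2 + 2*p*(-200 + p²) (Z(p) = -2 + (p + p)*(-200 + p*p) = -2 + (2*p)*(-200 + p²) = -2 + 2*p*(-200 + p²))
Y = -181916 (Y = -181850 - 1*66 = -181850 - 66 = -181916)
Z(X(-17, 22)) - Y = (-2 - 400*(-9) + 2*(-9)³) - 1*(-181916) = (-2 + 3600 + 2*(-729)) + 181916 = (-2 + 3600 - 1458) + 181916 = 2140 + 181916 = 184056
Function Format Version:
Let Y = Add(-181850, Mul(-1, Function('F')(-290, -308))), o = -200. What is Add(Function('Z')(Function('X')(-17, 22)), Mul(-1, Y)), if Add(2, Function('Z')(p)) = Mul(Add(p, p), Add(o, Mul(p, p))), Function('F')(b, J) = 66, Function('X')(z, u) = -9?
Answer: 184056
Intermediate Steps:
Function('Z')(p) = Add(-2, Mul(2, p, Add(-200, Pow(p, 2)))) (Function('Z')(p) = Add(-2, Mul(Add(p, p), Add(-200, Mul(p, p)))) = Add(-2, Mul(Mul(2, p), Add(-200, Pow(p, 2)))) = Add(-2, Mul(2, p, Add(-200, Pow(p, 2)))))
Y = -181916 (Y = Add(-181850, Mul(-1, 66)) = Add(-181850, -66) = -181916)
Add(Function('Z')(Function('X')(-17, 22)), Mul(-1, Y)) = Add(Add(-2, Mul(-400, -9), Mul(2, Pow(-9, 3))), Mul(-1, -181916)) = Add(Add(-2, 3600, Mul(2, -729)), 181916) = Add(Add(-2, 3600, -1458), 181916) = Add(2140, 181916) = 184056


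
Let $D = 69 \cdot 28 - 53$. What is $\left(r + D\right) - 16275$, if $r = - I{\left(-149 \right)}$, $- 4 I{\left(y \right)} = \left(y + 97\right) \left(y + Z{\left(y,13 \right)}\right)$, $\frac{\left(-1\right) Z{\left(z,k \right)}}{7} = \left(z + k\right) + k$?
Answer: $-23652$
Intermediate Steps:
$Z{\left(z,k \right)} = - 14 k - 7 z$ ($Z{\left(z,k \right)} = - 7 \left(\left(z + k\right) + k\right) = - 7 \left(\left(k + z\right) + k\right) = - 7 \left(z + 2 k\right) = - 14 k - 7 z$)
$I{\left(y \right)} = - \frac{\left(-182 - 6 y\right) \left(97 + y\right)}{4}$ ($I{\left(y \right)} = - \frac{\left(y + 97\right) \left(y - \left(182 + 7 y\right)\right)}{4} = - \frac{\left(97 + y\right) \left(y - \left(182 + 7 y\right)\right)}{4} = - \frac{\left(97 + y\right) \left(-182 - 6 y\right)}{4} = - \frac{\left(-182 - 6 y\right) \left(97 + y\right)}{4}$)
$r = -9256$ ($r = - (\frac{8827}{2} + 191 \left(-149\right) + \frac{3 \left(-149\right)^{2}}{2}) = - (\frac{8827}{2} - 28459 + \frac{3}{2} \cdot 22201) = - (\frac{8827}{2} - 28459 + \frac{66603}{2}) = \left(-1\right) 9256 = -9256$)
$D = 1879$ ($D = 1932 - 53 = 1879$)
$\left(r + D\right) - 16275 = \left(-9256 + 1879\right) - 16275 = -7377 - 16275 = -23652$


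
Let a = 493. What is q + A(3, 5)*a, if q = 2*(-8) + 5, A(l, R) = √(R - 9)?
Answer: -11 + 986*I ≈ -11.0 + 986.0*I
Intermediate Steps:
A(l, R) = √(-9 + R)
q = -11 (q = -16 + 5 = -11)
q + A(3, 5)*a = -11 + √(-9 + 5)*493 = -11 + √(-4)*493 = -11 + (2*I)*493 = -11 + 986*I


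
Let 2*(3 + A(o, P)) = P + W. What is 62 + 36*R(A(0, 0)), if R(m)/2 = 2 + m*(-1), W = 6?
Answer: 206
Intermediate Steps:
A(o, P) = P/2 (A(o, P) = -3 + (P + 6)/2 = -3 + (6 + P)/2 = -3 + (3 + P/2) = P/2)
R(m) = 4 - 2*m (R(m) = 2*(2 + m*(-1)) = 2*(2 - m) = 4 - 2*m)
62 + 36*R(A(0, 0)) = 62 + 36*(4 - 0) = 62 + 36*(4 - 2*0) = 62 + 36*(4 + 0) = 62 + 36*4 = 62 + 144 = 206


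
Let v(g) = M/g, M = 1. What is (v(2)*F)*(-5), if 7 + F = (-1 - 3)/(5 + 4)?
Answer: 335/18 ≈ 18.611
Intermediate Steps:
F = -67/9 (F = -7 + (-1 - 3)/(5 + 4) = -7 - 4/9 = -67/9 ≈ -7.4444)
v(g) = 1/g
(v(2)*F)*(-5) = (-67/9/2)*(-5) = ((½)*(-67/9))*(-5) = -67/18*(-5) = 335/18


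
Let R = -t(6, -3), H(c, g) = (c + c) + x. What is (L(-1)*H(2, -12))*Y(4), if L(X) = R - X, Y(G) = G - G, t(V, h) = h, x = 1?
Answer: 0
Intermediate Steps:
H(c, g) = 1 + 2*c (H(c, g) = (c + c) + 1 = 2*c + 1 = 1 + 2*c)
Y(G) = 0
R = 3 (R = -1*(-3) = 3)
L(X) = 3 - X
(L(-1)*H(2, -12))*Y(4) = ((3 - 1*(-1))*(1 + 2*2))*0 = ((3 + 1)*(1 + 4))*0 = (4*5)*0 = 20*0 = 0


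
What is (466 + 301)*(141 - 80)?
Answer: 46787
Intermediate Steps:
(466 + 301)*(141 - 80) = 767*61 = 46787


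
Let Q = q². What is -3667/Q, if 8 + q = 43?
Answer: -3667/1225 ≈ -2.9935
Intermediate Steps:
q = 35 (q = -8 + 43 = 35)
Q = 1225 (Q = 35² = 1225)
-3667/Q = -3667/1225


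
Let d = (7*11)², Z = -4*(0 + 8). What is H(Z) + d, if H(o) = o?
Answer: 5897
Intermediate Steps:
Z = -32 (Z = -4*8 = -32)
d = 5929 (d = 77² = 5929)
H(Z) + d = -32 + 5929 = 5897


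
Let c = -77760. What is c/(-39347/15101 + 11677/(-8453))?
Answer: 413581959720/21205607 ≈ 19503.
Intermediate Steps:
c/(-39347/15101 + 11677/(-8453)) = -77760/(-39347/15101 + 11677/(-8453)) = -77760/(-39347*1/15101 + 11677*(-1/8453)) = -77760/(-39347/15101 - 11677/8453) = -77760/(-508934568/127648753) = -77760*(-127648753/508934568) = 413581959720/21205607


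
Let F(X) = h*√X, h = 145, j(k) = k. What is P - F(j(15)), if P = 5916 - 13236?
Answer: -7320 - 145*√15 ≈ -7881.6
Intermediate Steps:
P = -7320
F(X) = 145*√X
P - F(j(15)) = -7320 - 145*√15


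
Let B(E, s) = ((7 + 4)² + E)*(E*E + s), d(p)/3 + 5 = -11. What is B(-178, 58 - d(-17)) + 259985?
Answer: -1552045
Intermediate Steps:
d(p) = -48 (d(p) = -15 + 3*(-11) = -15 - 33 = -48)
B(E, s) = (121 + E)*(s + E²) (B(E, s) = (11² + E)*(E² + s) = (121 + E)*(s + E²))
B(-178, 58 - d(-17)) + 259985 = ((-178)³ + 121*(58 - 1*(-48)) + 121*(-178)² - 178*(58 - 1*(-48))) + 259985 = (-5639752 + 121*(58 + 48) + 121*31684 - 178*(58 + 48)) + 259985 = (-5639752 + 121*106 + 3833764 - 178*106) + 259985 = (-5639752 + 12826 + 3833764 - 18868) + 259985 = -1812030 + 259985 = -1552045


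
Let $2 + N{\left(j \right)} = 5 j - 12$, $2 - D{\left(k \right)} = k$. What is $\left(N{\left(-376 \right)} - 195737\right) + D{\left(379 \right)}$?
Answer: $-198008$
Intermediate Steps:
$D{\left(k \right)} = 2 - k$
$N{\left(j \right)} = -14 + 5 j$ ($N{\left(j \right)} = -2 + \left(5 j - 12\right) = -2 + \left(-12 + 5 j\right) = -14 + 5 j$)
$\left(N{\left(-376 \right)} - 195737\right) + D{\left(379 \right)} = \left(\left(-14 + 5 \left(-376\right)\right) - 195737\right) + \left(2 - 379\right) = \left(\left(-14 - 1880\right) - 195737\right) + \left(2 - 379\right) = \left(-1894 - 195737\right) - 377 = -197631 - 377 = -198008$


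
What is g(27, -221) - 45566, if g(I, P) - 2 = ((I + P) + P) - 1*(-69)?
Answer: -45910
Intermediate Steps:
g(I, P) = 71 + I + 2*P (g(I, P) = 2 + (((I + P) + P) - 1*(-69)) = 2 + ((I + 2*P) + 69) = 2 + (69 + I + 2*P) = 71 + I + 2*P)
g(27, -221) - 45566 = (71 + 27 + 2*(-221)) - 45566 = (71 + 27 - 442) - 45566 = -344 - 45566 = -45910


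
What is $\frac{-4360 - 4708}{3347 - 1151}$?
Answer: $- \frac{2267}{549} \approx -4.1293$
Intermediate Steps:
$\frac{-4360 - 4708}{3347 - 1151} = - \frac{9068}{2196} = \left(-9068\right) \frac{1}{2196} = - \frac{2267}{549}$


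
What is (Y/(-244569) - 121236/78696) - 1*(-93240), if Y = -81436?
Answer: 16616017878129/178209278 ≈ 93239.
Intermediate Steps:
(Y/(-244569) - 121236/78696) - 1*(-93240) = (-81436/(-244569) - 121236/78696) - 1*(-93240) = (-81436*(-1/244569) - 121236*1/78696) + 93240 = (81436/244569 - 10103/6558) + 93240 = -215202591/178209278 + 93240 = 16616017878129/178209278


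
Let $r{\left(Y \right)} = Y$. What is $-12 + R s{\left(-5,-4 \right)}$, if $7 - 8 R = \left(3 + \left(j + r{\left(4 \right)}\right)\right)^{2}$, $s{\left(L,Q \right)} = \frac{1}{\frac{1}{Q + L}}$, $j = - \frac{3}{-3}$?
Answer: $\frac{417}{8} \approx 52.125$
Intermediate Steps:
$j = 1$ ($j = \left(-3\right) \left(- \frac{1}{3}\right) = 1$)
$s{\left(L,Q \right)} = L + Q$ ($s{\left(L,Q \right)} = \frac{1}{\frac{1}{L + Q}} = L + Q$)
$R = - \frac{57}{8}$ ($R = \frac{7}{8} - \frac{\left(3 + \left(1 + 4\right)\right)^{2}}{8} = \frac{7}{8} - \frac{\left(3 + 5\right)^{2}}{8} = \frac{7}{8} - \frac{8^{2}}{8} = \frac{7}{8} - 8 = - \frac{57}{8} \approx -7.125$)
$-12 + R s{\left(-5,-4 \right)} = -12 - \frac{57 \left(-5 - 4\right)}{8} = -12 - - \frac{513}{8} = -12 + \frac{513}{8} = \frac{417}{8}$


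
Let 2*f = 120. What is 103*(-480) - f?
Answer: -49500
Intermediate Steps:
f = 60 (f = (½)*120 = 60)
103*(-480) - f = 103*(-480) - 1*60 = -49440 - 60 = -49500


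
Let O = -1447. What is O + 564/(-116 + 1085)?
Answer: -467193/323 ≈ -1446.4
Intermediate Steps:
O + 564/(-116 + 1085) = -1447 + 564/(-116 + 1085) = -1447 + 564/969 = -1447 + 564*(1/969) = -1447 + 188/323 = -467193/323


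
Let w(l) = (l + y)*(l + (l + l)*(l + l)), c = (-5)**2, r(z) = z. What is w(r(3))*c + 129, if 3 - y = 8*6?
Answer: -40821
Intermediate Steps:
y = -45 (y = 3 - 8*6 = 3 - 1*48 = 3 - 48 = -45)
c = 25
w(l) = (-45 + l)*(l + 4*l**2) (w(l) = (l - 45)*(l + (l + l)*(l + l)) = (-45 + l)*(l + (2*l)*(2*l)) = (-45 + l)*(l + 4*l**2))
w(r(3))*c + 129 = (3*(-45 - 179*3 + 4*3**2))*25 + 129 = (3*(-45 - 537 + 4*9))*25 + 129 = (3*(-45 - 537 + 36))*25 + 129 = (3*(-546))*25 + 129 = -1638*25 + 129 = -40950 + 129 = -40821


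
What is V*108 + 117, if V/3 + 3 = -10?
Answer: -4095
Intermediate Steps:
V = -39 (V = -9 + 3*(-10) = -9 - 30 = -39)
V*108 + 117 = -39*108 + 117 = -4212 + 117 = -4095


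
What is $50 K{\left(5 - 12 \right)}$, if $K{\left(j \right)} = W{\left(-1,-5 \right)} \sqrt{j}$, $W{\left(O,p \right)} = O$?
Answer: $- 50 i \sqrt{7} \approx - 132.29 i$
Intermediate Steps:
$K{\left(j \right)} = - \sqrt{j}$
$50 K{\left(5 - 12 \right)} = 50 \left(- \sqrt{5 - 12}\right) = 50 \left(- \sqrt{-7}\right) = 50 \left(- i \sqrt{7}\right) = - 50 i \sqrt{7}$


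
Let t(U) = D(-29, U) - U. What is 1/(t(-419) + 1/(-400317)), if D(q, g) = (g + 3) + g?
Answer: -400317/166531873 ≈ -0.0024038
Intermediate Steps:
D(q, g) = 3 + 2*g (D(q, g) = (3 + g) + g = 3 + 2*g)
t(U) = 3 + U (t(U) = (3 + 2*U) - U = 3 + U)
1/(t(-419) + 1/(-400317)) = 1/((3 - 419) + 1/(-400317)) = 1/(-416 - 1/400317) = 1/(-166531873/400317) = -400317/166531873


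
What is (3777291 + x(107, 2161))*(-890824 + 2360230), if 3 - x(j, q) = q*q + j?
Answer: -1311788696004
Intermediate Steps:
x(j, q) = 3 - j - q² (x(j, q) = 3 - (q*q + j) = 3 - (q² + j) = 3 - (j + q²) = 3 + (-j - q²) = 3 - j - q²)
(3777291 + x(107, 2161))*(-890824 + 2360230) = (3777291 + (3 - 1*107 - 1*2161²))*(-890824 + 2360230) = (3777291 + (3 - 107 - 1*4669921))*1469406 = (3777291 + (3 - 107 - 4669921))*1469406 = (3777291 - 4670025)*1469406 = -892734*1469406 = -1311788696004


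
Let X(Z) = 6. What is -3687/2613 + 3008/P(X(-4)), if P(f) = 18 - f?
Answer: 651305/2613 ≈ 249.26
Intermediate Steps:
-3687/2613 + 3008/P(X(-4)) = -3687/2613 + 3008/(18 - 1*6) = -3687*1/2613 + 3008/(18 - 6) = -1229/871 + 3008/12 = -1229/871 + 3008*(1/12) = -1229/871 + 752/3 = 651305/2613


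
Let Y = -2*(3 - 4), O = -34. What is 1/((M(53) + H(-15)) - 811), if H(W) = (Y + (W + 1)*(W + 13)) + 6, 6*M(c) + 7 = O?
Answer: -6/4691 ≈ -0.0012790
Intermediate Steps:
M(c) = -41/6 (M(c) = -7/6 + (⅙)*(-34) = -7/6 - 17/3 = -41/6)
Y = 2 (Y = -2*(-1) = 2)
H(W) = 8 + (1 + W)*(13 + W) (H(W) = (2 + (W + 1)*(W + 13)) + 6 = (2 + (1 + W)*(13 + W)) + 6 = 8 + (1 + W)*(13 + W))
1/((M(53) + H(-15)) - 811) = 1/((-41/6 + (21 + (-15)² + 14*(-15))) - 811) = 1/((-41/6 + (21 + 225 - 210)) - 811) = 1/((-41/6 + 36) - 811) = 1/(175/6 - 811) = 1/(-4691/6) = -6/4691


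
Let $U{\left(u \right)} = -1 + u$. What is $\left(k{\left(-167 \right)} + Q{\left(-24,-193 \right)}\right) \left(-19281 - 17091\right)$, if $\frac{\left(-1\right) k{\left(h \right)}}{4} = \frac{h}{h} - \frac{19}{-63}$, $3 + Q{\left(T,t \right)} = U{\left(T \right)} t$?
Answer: $- \frac{525589256}{3} \approx -1.752 \cdot 10^{8}$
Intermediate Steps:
$Q{\left(T,t \right)} = -3 + t \left(-1 + T\right)$ ($Q{\left(T,t \right)} = -3 + \left(-1 + T\right) t = -3 + t \left(-1 + T\right)$)
$k{\left(h \right)} = - \frac{328}{63}$ ($k{\left(h \right)} = - 4 \left(\frac{h}{h} - \frac{19}{-63}\right) = - 4 \left(1 - - \frac{19}{63}\right) = - 4 \left(1 + \frac{19}{63}\right) = \left(-4\right) \frac{82}{63} = - \frac{328}{63}$)
$\left(k{\left(-167 \right)} + Q{\left(-24,-193 \right)}\right) \left(-19281 - 17091\right) = \left(- \frac{328}{63} - \left(3 + 193 \left(-1 - 24\right)\right)\right) \left(-19281 - 17091\right) = \left(- \frac{328}{63} - -4822\right) \left(-36372\right) = \left(- \frac{328}{63} + \left(-3 + 4825\right)\right) \left(-36372\right) = \left(- \frac{328}{63} + 4822\right) \left(-36372\right) = \frac{303458}{63} \left(-36372\right) = - \frac{525589256}{3}$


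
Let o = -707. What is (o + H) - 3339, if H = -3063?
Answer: -7109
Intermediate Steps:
(o + H) - 3339 = (-707 - 3063) - 3339 = -3770 - 3339 = -7109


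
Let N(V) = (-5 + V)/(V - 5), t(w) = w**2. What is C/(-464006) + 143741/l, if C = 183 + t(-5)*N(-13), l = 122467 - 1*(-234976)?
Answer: 33311169151/82927848329 ≈ 0.40169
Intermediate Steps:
N(V) = 1 (N(V) = (-5 + V)/(-5 + V) = 1)
l = 357443 (l = 122467 + 234976 = 357443)
C = 208 (C = 183 + (-5)**2*1 = 183 + 25*1 = 183 + 25 = 208)
C/(-464006) + 143741/l = 208/(-464006) + 143741/357443 = 208*(-1/464006) + 143741*(1/357443) = -104/232003 + 143741/357443 = 33311169151/82927848329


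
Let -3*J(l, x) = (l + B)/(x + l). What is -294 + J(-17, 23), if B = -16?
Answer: -1753/6 ≈ -292.17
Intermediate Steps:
J(l, x) = -(-16 + l)/(3*(l + x)) (J(l, x) = -(l - 16)/(3*(x + l)) = -(-16 + l)/(3*(l + x)))
-294 + J(-17, 23) = -294 + (16 - 1*(-17))/(3*(-17 + 23)) = -294 + (⅓)*(16 + 17)/6 = -294 + (⅓)*(⅙)*33 = -294 + 11/6 = -1753/6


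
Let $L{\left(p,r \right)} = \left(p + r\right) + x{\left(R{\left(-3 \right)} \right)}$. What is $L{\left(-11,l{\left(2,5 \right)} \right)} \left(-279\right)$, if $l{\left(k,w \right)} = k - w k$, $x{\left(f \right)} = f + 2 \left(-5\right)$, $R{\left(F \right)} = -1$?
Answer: $8370$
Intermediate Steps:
$x{\left(f \right)} = -10 + f$ ($x{\left(f \right)} = f - 10 = -10 + f$)
$l{\left(k,w \right)} = k - k w$
$L{\left(p,r \right)} = -11 + p + r$ ($L{\left(p,r \right)} = \left(p + r\right) - 11 = -11 + p + r$)
$L{\left(-11,l{\left(2,5 \right)} \right)} \left(-279\right) = \left(-11 - 11 + 2 \left(1 - 5\right)\right) \left(-279\right) = \left(-11 - 11 + 2 \left(-4\right)\right) \left(-279\right) = \left(-11 - 11 - 8\right) \left(-279\right) = \left(-30\right) \left(-279\right) = 8370$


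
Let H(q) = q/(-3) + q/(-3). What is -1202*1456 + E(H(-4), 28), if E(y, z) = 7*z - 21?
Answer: -1749937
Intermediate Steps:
H(q) = -2*q/3 (H(q) = q*(-1/3) + q*(-1/3) = -q/3 - q/3 = -2*q/3)
E(y, z) = -21 + 7*z
-1202*1456 + E(H(-4), 28) = -1202*1456 + (-21 + 7*28) = -1750112 + (-21 + 196) = -1750112 + 175 = -1749937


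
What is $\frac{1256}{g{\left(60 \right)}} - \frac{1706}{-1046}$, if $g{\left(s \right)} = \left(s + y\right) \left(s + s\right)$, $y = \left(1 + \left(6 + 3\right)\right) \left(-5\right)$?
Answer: $\frac{210061}{78450} \approx 2.6776$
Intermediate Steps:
$y = -50$ ($y = \left(1 + 9\right) \left(-5\right) = 10 \left(-5\right) = -50$)
$g{\left(s \right)} = 2 s \left(-50 + s\right)$ ($g{\left(s \right)} = \left(s - 50\right) \left(s + s\right) = \left(-50 + s\right) 2 s = 2 s \left(-50 + s\right)$)
$\frac{1256}{g{\left(60 \right)}} - \frac{1706}{-1046} = \frac{1256}{2 \cdot 60 \left(-50 + 60\right)} - \frac{1706}{-1046} = \frac{1256}{2 \cdot 60 \cdot 10} - - \frac{853}{523} = \frac{1256}{1200} + \frac{853}{523} = 1256 \cdot \frac{1}{1200} + \frac{853}{523} = \frac{157}{150} + \frac{853}{523} = \frac{210061}{78450}$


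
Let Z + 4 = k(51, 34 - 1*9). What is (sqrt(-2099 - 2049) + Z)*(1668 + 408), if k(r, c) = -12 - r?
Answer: -139092 + 4152*I*sqrt(1037) ≈ -1.3909e+5 + 1.337e+5*I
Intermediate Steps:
Z = -67 (Z = -4 + (-12 - 1*51) = -4 + (-12 - 51) = -4 - 63 = -67)
(sqrt(-2099 - 2049) + Z)*(1668 + 408) = (sqrt(-2099 - 2049) - 67)*(1668 + 408) = (sqrt(-4148) - 67)*2076 = (2*I*sqrt(1037) - 67)*2076 = (-67 + 2*I*sqrt(1037))*2076 = -139092 + 4152*I*sqrt(1037)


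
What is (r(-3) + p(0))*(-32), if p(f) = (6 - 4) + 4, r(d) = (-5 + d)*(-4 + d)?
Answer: -1984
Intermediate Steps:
p(f) = 6 (p(f) = 2 + 4 = 6)
(r(-3) + p(0))*(-32) = ((20 + (-3)**2 - 9*(-3)) + 6)*(-32) = ((20 + 9 + 27) + 6)*(-32) = (56 + 6)*(-32) = 62*(-32) = -1984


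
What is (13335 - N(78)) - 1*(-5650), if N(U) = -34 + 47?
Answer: 18972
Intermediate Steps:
N(U) = 13
(13335 - N(78)) - 1*(-5650) = (13335 - 1*13) - 1*(-5650) = (13335 - 13) + 5650 = 13322 + 5650 = 18972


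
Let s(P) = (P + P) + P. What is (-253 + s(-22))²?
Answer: 101761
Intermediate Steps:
s(P) = 3*P (s(P) = 2*P + P = 3*P)
(-253 + s(-22))² = (-253 + 3*(-22))² = (-253 - 66)² = (-319)² = 101761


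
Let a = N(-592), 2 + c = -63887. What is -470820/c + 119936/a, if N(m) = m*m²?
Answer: 109012912961/14793917792 ≈ 7.3688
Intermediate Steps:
c = -63889 (c = -2 - 63887 = -63889)
N(m) = m³
a = -207474688 (a = (-592)³ = -207474688)
-470820/c + 119936/a = -470820/(-63889) + 119936/(-207474688) = -470820*(-1/63889) + 119936*(-1/207474688) = 67260/9127 - 937/1620896 = 109012912961/14793917792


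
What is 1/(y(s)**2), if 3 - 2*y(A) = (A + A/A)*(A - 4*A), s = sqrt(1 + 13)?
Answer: 956/400689 - 40*sqrt(14)/133563 ≈ 0.0012653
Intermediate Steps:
s = sqrt(14) ≈ 3.7417
y(A) = 3/2 + 3*A*(1 + A)/2 (y(A) = 3/2 - (A + A/A)*(A - 4*A)/2 = 3/2 - (A + 1)*(-3*A)/2 = 3/2 - (1 + A)*(-3*A)/2 = 3/2 - (-3)*A*(1 + A)/2 = 3/2 + 3*A*(1 + A)/2)
1/(y(s)**2) = 1/((3/2 + 3*sqrt(14)/2 + 3*(sqrt(14))**2/2)**2) = 1/((3/2 + 3*sqrt(14)/2 + (3/2)*14)**2) = 1/((3/2 + 3*sqrt(14)/2 + 21)**2) = 1/((45/2 + 3*sqrt(14)/2)**2) = (45/2 + 3*sqrt(14)/2)**(-2)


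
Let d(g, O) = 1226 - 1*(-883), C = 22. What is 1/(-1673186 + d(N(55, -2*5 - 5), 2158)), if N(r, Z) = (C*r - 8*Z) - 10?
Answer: -1/1671077 ≈ -5.9842e-7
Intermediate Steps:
N(r, Z) = -10 - 8*Z + 22*r (N(r, Z) = (22*r - 8*Z) - 10 = (-8*Z + 22*r) - 10 = -10 - 8*Z + 22*r)
d(g, O) = 2109 (d(g, O) = 1226 + 883 = 2109)
1/(-1673186 + d(N(55, -2*5 - 5), 2158)) = 1/(-1673186 + 2109) = 1/(-1671077) = -1/1671077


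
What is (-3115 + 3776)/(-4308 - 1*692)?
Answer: -661/5000 ≈ -0.13220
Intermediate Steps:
(-3115 + 3776)/(-4308 - 1*692) = 661/(-4308 - 692) = 661/(-5000) = 661*(-1/5000) = -661/5000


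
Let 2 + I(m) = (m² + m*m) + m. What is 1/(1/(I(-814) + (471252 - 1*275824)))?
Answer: 1519804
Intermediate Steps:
I(m) = -2 + m + 2*m² (I(m) = -2 + ((m² + m*m) + m) = -2 + ((m² + m²) + m) = -2 + (2*m² + m) = -2 + (m + 2*m²) = -2 + m + 2*m²)
1/(1/(I(-814) + (471252 - 1*275824))) = 1/(1/((-2 - 814 + 2*(-814)²) + (471252 - 1*275824))) = 1/(1/((-2 - 814 + 2*662596) + (471252 - 275824))) = 1/(1/((-2 - 814 + 1325192) + 195428)) = 1/(1/(1324376 + 195428)) = 1/(1/1519804) = 1519804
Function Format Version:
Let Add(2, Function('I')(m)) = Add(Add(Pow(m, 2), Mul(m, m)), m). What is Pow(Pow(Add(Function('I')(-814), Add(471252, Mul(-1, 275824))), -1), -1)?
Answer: 1519804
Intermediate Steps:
Function('I')(m) = Add(-2, m, Mul(2, Pow(m, 2))) (Function('I')(m) = Add(-2, Add(Add(Pow(m, 2), Mul(m, m)), m)) = Add(-2, Add(Add(Pow(m, 2), Pow(m, 2)), m)) = Add(-2, Add(Mul(2, Pow(m, 2)), m)) = Add(-2, Add(m, Mul(2, Pow(m, 2)))) = Add(-2, m, Mul(2, Pow(m, 2))))
Pow(Pow(Add(Function('I')(-814), Add(471252, Mul(-1, 275824))), -1), -1) = Pow(Pow(Add(Add(-2, -814, Mul(2, Pow(-814, 2))), Add(471252, Mul(-1, 275824))), -1), -1) = Pow(Pow(Add(Add(-2, -814, Mul(2, 662596)), Add(471252, -275824)), -1), -1) = Pow(Pow(Add(Add(-2, -814, 1325192), 195428), -1), -1) = Pow(Pow(Add(1324376, 195428), -1), -1) = Pow(Pow(1519804, -1), -1) = Pow(Rational(1, 1519804), -1) = 1519804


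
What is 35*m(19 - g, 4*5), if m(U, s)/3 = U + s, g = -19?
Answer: 6090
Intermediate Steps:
m(U, s) = 3*U + 3*s (m(U, s) = 3*(U + s) = 3*U + 3*s)
35*m(19 - g, 4*5) = 35*(3*(19 - 1*(-19)) + 3*(4*5)) = 35*(3*(19 + 19) + 3*20) = 35*(3*38 + 60) = 35*(114 + 60) = 35*174 = 6090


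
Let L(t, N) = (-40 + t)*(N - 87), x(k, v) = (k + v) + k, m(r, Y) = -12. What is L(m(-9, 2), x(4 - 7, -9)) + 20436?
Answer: 25740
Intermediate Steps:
x(k, v) = v + 2*k
L(t, N) = (-87 + N)*(-40 + t) (L(t, N) = (-40 + t)*(-87 + N) = (-87 + N)*(-40 + t))
L(m(-9, 2), x(4 - 7, -9)) + 20436 = (3480 - 87*(-12) - 40*(-9 + 2*(4 - 7)) + (-9 + 2*(4 - 7))*(-12)) + 20436 = (3480 + 1044 - 40*(-9 + 2*(-3)) + (-9 + 2*(-3))*(-12)) + 20436 = (3480 + 1044 - 40*(-9 - 6) + (-9 - 6)*(-12)) + 20436 = (3480 + 1044 - 40*(-15) - 15*(-12)) + 20436 = (3480 + 1044 + 600 + 180) + 20436 = 5304 + 20436 = 25740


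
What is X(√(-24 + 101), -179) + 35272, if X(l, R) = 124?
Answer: 35396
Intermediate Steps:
X(√(-24 + 101), -179) + 35272 = 124 + 35272 = 35396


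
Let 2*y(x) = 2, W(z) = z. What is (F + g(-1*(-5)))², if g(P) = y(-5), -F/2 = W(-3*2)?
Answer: 169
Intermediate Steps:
y(x) = 1 (y(x) = (½)*2 = 1)
F = 12 (F = -(-6)*2 = -2*(-6) = 12)
g(P) = 1
(F + g(-1*(-5)))² = (12 + 1)² = 13² = 169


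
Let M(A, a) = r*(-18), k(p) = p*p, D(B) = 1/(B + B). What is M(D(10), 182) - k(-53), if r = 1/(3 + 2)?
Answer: -14063/5 ≈ -2812.6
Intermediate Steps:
r = ⅕ (r = 1/5 = ⅕ ≈ 0.20000)
D(B) = 1/(2*B)
k(p) = p²
M(A, a) = -18/5 (M(A, a) = (⅕)*(-18) = -18/5)
M(D(10), 182) - k(-53) = -18/5 - 1*(-53)² = -18/5 - 1*2809 = -18/5 - 2809 = -14063/5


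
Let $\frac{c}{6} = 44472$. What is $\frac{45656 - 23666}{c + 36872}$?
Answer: $\frac{10995}{151852} \approx 0.072406$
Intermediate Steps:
$c = 266832$ ($c = 6 \cdot 44472 = 266832$)
$\frac{45656 - 23666}{c + 36872} = \frac{45656 - 23666}{266832 + 36872} = \frac{21990}{303704} = 21990 \cdot \frac{1}{303704} = \frac{10995}{151852}$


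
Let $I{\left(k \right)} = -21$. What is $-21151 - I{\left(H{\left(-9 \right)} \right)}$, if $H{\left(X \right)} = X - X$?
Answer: $-21130$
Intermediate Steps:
$H{\left(X \right)} = 0$
$-21151 - I{\left(H{\left(-9 \right)} \right)} = -21151 - -21 = -21151 + 21 = -21130$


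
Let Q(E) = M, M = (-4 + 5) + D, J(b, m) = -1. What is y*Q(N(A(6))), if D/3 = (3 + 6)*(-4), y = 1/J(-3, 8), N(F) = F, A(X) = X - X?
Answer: 107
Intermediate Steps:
A(X) = 0
y = -1 (y = 1/(-1) = -1)
D = -108 (D = 3*((3 + 6)*(-4)) = 3*(9*(-4)) = 3*(-36) = -108)
M = -107 (M = (-4 + 5) - 108 = 1 - 108 = -107)
Q(E) = -107
y*Q(N(A(6))) = -1*(-107) = 107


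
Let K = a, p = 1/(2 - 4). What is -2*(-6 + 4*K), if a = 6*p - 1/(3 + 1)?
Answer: 38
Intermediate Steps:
p = -1/2 (p = 1/(-2) = -1/2 ≈ -0.50000)
a = -13/4 (a = 6*(-1/2) - 1/(3 + 1) = -3 - 1/4 = -13/4 ≈ -3.2500)
K = -13/4 ≈ -3.2500
-2*(-6 + 4*K) = -2*(-6 + 4*(-13/4)) = -2*(-6 - 13) = -2*(-19) = 38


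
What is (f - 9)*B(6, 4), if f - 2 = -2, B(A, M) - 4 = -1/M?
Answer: -135/4 ≈ -33.750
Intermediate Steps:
B(A, M) = 4 - 1/M
f = 0 (f = 2 - 2 = 0)
(f - 9)*B(6, 4) = (0 - 9)*(4 - 1/4) = -9*(4 - 1*¼) = -9*(4 - ¼) = -9*15/4 = -135/4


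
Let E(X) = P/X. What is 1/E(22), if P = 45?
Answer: 22/45 ≈ 0.48889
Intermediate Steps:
E(X) = 45/X
1/E(22) = 1/(45/22) = 22/45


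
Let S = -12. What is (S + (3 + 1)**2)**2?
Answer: 16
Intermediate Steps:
(S + (3 + 1)**2)**2 = (-12 + (3 + 1)**2)**2 = (-12 + 4**2)**2 = (-12 + 16)**2 = 4**2 = 16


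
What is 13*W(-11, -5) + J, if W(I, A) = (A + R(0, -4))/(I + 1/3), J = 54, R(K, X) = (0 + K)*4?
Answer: 1923/32 ≈ 60.094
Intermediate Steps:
R(K, X) = 4*K (R(K, X) = K*4 = 4*K)
W(I, A) = A/(⅓ + I) (W(I, A) = (A + 4*0)/(I + 1/3) = (A + 0)/(I + 1*(⅓)) = A/(I + ⅓) = A/(⅓ + I))
13*W(-11, -5) + J = 13*(3*(-5)/(1 + 3*(-11))) + 54 = 13*(3*(-5)/(1 - 33)) + 54 = 13*(3*(-5)/(-32)) + 54 = 13*(3*(-5)*(-1/32)) + 54 = 13*(15/32) + 54 = 195/32 + 54 = 1923/32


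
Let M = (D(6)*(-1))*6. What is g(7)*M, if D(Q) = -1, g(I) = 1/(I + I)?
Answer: 3/7 ≈ 0.42857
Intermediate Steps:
g(I) = 1/(2*I)
M = 6 (M = -1*(-1)*6 = 1*6 = 6)
g(7)*M = ((½)/7)*6 = ((½)*(⅐))*6 = (1/14)*6 = 3/7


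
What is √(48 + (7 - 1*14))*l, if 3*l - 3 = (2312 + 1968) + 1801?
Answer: 2028*√41 ≈ 12986.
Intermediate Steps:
l = 2028 (l = 1 + ((2312 + 1968) + 1801)/3 = 1 + (4280 + 1801)/3 = 1 + (⅓)*6081 = 1 + 2027 = 2028)
√(48 + (7 - 1*14))*l = √(48 + (7 - 1*14))*2028 = √(48 + (7 - 14))*2028 = √(48 - 7)*2028 = √41*2028 = 2028*√41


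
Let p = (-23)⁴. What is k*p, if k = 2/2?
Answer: 279841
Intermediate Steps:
p = 279841
k = 1 (k = 2*(½) = 1)
k*p = 1*279841 = 279841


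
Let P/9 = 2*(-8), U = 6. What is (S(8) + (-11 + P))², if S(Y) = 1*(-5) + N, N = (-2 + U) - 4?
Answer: 25600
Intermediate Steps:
N = 0 (N = (-2 + 6) - 4 = 4 - 4 = 0)
P = -144 (P = 9*(2*(-8)) = 9*(-16) = -144)
S(Y) = -5 (S(Y) = 1*(-5) + 0 = -5 + 0 = -5)
(S(8) + (-11 + P))² = (-5 + (-11 - 144))² = (-5 - 155)² = (-160)² = 25600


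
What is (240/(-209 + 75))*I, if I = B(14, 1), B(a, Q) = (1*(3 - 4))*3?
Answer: 360/67 ≈ 5.3731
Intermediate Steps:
B(a, Q) = -3 (B(a, Q) = (1*(-1))*3 = -1*3 = -3)
I = -3
(240/(-209 + 75))*I = (240/(-209 + 75))*(-3) = (240/(-134))*(-3) = (240*(-1/134))*(-3) = -120/67*(-3) = 360/67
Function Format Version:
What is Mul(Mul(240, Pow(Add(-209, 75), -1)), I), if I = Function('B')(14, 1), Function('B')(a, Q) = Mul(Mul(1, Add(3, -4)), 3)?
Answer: Rational(360, 67) ≈ 5.3731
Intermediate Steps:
Function('B')(a, Q) = -3 (Function('B')(a, Q) = Mul(Mul(1, -1), 3) = Mul(-1, 3) = -3)
I = -3
Mul(Mul(240, Pow(Add(-209, 75), -1)), I) = Mul(Mul(240, Pow(Add(-209, 75), -1)), -3) = Mul(Mul(240, Pow(-134, -1)), -3) = Mul(Mul(240, Rational(-1, 134)), -3) = Mul(Rational(-120, 67), -3) = Rational(360, 67)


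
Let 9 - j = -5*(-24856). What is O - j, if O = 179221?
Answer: 303492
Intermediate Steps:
j = -124271 (j = 9 - (-5)*(-24856) = 9 - 1*124280 = 9 - 124280 = -124271)
O - j = 179221 - 1*(-124271) = 179221 + 124271 = 303492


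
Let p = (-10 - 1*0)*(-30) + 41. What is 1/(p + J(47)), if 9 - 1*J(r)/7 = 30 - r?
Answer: 1/523 ≈ 0.0019120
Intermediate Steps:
p = 341 (p = (-10 + 0)*(-30) + 41 = -10*(-30) + 41 = 300 + 41 = 341)
J(r) = -147 + 7*r (J(r) = 63 - 7*(30 - r) = 63 + (-210 + 7*r) = -147 + 7*r)
1/(p + J(47)) = 1/(341 + (-147 + 7*47)) = 1/(341 + (-147 + 329)) = 1/(341 + 182) = 1/523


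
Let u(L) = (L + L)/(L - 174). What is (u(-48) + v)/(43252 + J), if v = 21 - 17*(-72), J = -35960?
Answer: 46081/269804 ≈ 0.17079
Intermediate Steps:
u(L) = 2*L/(-174 + L) (u(L) = (2*L)/(-174 + L) = 2*L/(-174 + L))
v = 1245 (v = 21 + 1224 = 1245)
(u(-48) + v)/(43252 + J) = (2*(-48)/(-174 - 48) + 1245)/(43252 - 35960) = (2*(-48)/(-222) + 1245)/7292 = (2*(-48)*(-1/222) + 1245)*(1/7292) = (16/37 + 1245)*(1/7292) = (46081/37)*(1/7292) = 46081/269804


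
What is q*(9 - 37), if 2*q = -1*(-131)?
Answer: -1834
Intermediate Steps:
q = 131/2 (q = (-1*(-131))/2 = (½)*131 = 131/2 ≈ 65.500)
q*(9 - 37) = 131*(9 - 37)/2 = (131/2)*(-28) = -1834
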